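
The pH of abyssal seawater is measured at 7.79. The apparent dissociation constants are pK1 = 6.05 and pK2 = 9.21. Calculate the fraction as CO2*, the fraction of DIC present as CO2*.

α₀ = 1 / (1 + K1/[H⁺] + K1K2/[H⁺]²) = 1 / (1 + 10^+1.74 + 10^+0.32)
   = 1 / (1 + 54.954 + 2.0893) = 1/58.043 = 0.01723

α₀ = 0.0172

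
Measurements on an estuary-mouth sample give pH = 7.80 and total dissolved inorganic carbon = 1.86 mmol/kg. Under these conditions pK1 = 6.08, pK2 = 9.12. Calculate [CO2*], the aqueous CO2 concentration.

[CO2*] = 0.0332 mmol/kg

α₀ = 1 / (1 + K1/[H⁺] + K1K2/[H⁺]²) = 1 / (1 + 10^+1.72 + 10^+0.40)
   = 1 / (1 + 52.481 + 2.5119) = 1/55.993 = 0.01786
[CO2*] = α₀ × DIC = 0.01786 × 1.86 = 0.0332 mmol/kg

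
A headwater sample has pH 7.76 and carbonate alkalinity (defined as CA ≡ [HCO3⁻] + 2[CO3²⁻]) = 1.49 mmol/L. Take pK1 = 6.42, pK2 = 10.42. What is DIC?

DIC = 1.55 mmol/L

CA = [HCO3⁻] + 2[CO3²⁻] = (α₁ + 2α₂)·DIC
At pH 7.76: [H⁺]/K1 = 10^-1.34 = 0.045709, K2/[H⁺] = 10^-2.66 = 0.0021878
α₁ = 1/(1 + 0.045709 + 0.0021878) = 1/1.0479 = 0.9543; α₂ = α₁·K2/[H⁺] = 0.002088
α₁ + 2α₂ = 0.9585
DIC = CA / (α₁ + 2α₂) = 1.49 / 0.9585 = 1.55 mmol/L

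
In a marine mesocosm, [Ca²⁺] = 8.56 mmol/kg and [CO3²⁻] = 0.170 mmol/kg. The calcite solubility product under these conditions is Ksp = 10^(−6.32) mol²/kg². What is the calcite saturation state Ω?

Ksp = 10^(−6.32) = 4.786×10^-7
Ω = [Ca²⁺][CO3²⁻]/Ksp = (8.56×10^-3)(0.170×10^-3) / 4.786×10^-7 = 3.04

Ω = 3.04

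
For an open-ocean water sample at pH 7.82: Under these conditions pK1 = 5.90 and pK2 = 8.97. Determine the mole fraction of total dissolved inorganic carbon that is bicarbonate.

α₁ = 1 / (1 + [H⁺]/K1 + K2/[H⁺]) = 1 / (1 + 10^-1.92 + 10^-1.15)
   = 1 / (1 + 0.012023 + 0.070795) = 1/1.0828 = 0.9235

α₁ = 0.924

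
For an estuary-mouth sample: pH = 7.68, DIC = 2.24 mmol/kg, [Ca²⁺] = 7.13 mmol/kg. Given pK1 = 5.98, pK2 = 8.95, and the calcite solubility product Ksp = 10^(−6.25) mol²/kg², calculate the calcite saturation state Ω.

α₂ = 1 / (1 + [H⁺]/K2 + [H⁺]²/(K1K2)) = 1 / (1 + 10^+1.27 + 10^-0.43)
   = 1 / (1 + 18.621 + 0.37154) = 1/19.992 = 0.05002
[CO3²⁻] = α₂ × DIC = 0.05002 × 2.24 = 0.1120 mmol/kg
Ksp = 10^(−6.25) = 5.623×10^-7
Ω = [Ca²⁺][CO3²⁻]/Ksp = (7.13×10^-3)(1.120×10^-4) / 5.623×10^-7 = 1.42

Ω = 1.42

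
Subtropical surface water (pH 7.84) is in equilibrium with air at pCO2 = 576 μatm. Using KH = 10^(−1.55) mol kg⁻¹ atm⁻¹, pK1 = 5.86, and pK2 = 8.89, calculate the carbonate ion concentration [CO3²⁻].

[CO3²⁻] = 0.138 mmol/kg

[CO2*] = KH · pCO2 = 10^(−1.55) × 576×10^-6 = 1.623×10^-5 mol/kg
α₀ = 1/(1 + K1/[H⁺] + K1K2/[H⁺]²) = 1/(1 + 10^+1.98 + 10^+0.93) = 0.009523
DIC = [CO2*]/α₀ = 1.623×10^-5 / 0.009523 = 1.705 mmol/kg
[CO3²⁻] = α₂·DIC; α₂ = 0.08105, so [CO3²⁻] = 0.08105 × 1.705 = 0.138 mmol/kg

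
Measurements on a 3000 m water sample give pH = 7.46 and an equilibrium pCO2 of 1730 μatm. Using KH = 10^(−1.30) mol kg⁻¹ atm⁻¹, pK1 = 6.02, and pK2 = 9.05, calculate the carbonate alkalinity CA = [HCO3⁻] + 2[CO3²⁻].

CA = 2.51 mmol/kg

[CO2*] = KH · pCO2 = 10^(−1.30) × 1730×10^-6 = 8.671×10^-5 mol/kg
α₀ = 1/(1 + K1/[H⁺] + K1K2/[H⁺]²) = 1/(1 + 10^+1.44 + 10^-0.15) = 0.03419
DIC = [CO2*]/α₀ = 8.671×10^-5 / 0.03419 = 2.536 mmol/kg
CA = (α₁ + 2α₂)·DIC = (0.9416 + 2×0.02420) × 2.536 = 2.51 mmol/kg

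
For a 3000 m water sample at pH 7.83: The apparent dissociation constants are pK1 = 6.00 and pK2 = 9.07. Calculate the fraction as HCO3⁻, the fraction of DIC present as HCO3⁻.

α₁ = 0.933

α₁ = 1 / (1 + [H⁺]/K1 + K2/[H⁺]) = 1 / (1 + 10^-1.83 + 10^-1.24)
   = 1 / (1 + 0.014791 + 0.057544) = 1/1.0723 = 0.9325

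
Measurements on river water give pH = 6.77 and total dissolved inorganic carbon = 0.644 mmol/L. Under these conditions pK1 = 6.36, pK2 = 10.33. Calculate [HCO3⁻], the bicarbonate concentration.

α₁ = 1 / (1 + [H⁺]/K1 + K2/[H⁺]) = 1 / (1 + 10^-0.41 + 10^-3.56)
   = 1 / (1 + 0.38905 + 0.00027542) = 1/1.3893 = 0.7198
[HCO3⁻] = α₁ × DIC = 0.7198 × 0.644 = 0.464 mmol/L

[HCO3⁻] = 0.464 mmol/L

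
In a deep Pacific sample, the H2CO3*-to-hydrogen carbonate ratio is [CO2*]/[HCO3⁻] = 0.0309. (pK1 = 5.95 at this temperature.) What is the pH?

pH = 7.46

From K1 = [H⁺][HCO3⁻]/[CO2*]:  pH = pK1 − log₁₀([CO2*]/[HCO3⁻])
log₁₀(0.0309) = -1.510
pH = 5.95 − (-1.510) = 7.46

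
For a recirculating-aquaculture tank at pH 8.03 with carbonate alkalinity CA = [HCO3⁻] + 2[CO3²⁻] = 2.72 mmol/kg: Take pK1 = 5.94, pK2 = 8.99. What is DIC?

CA = [HCO3⁻] + 2[CO3²⁻] = (α₁ + 2α₂)·DIC
At pH 8.03: [H⁺]/K1 = 10^-2.09 = 0.0081283, K2/[H⁺] = 10^-0.96 = 0.10965
α₁ = 1/(1 + 0.0081283 + 0.10965) = 1/1.1178 = 0.8946; α₂ = α₁·K2/[H⁺] = 0.09809
α₁ + 2α₂ = 1.0908
DIC = CA / (α₁ + 2α₂) = 2.72 / 1.0908 = 2.49 mmol/kg

DIC = 2.49 mmol/kg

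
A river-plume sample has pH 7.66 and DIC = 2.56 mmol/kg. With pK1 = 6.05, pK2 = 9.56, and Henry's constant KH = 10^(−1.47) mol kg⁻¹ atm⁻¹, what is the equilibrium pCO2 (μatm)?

α₀ = 1 / (1 + K1/[H⁺] + K1K2/[H⁺]²) = 1 / (1 + 10^+1.61 + 10^-0.29)
   = 1 / (1 + 40.738 + 0.51286) = 1/42.251 = 0.02367
[CO2*] = α₀ × DIC = 0.02367 × 2.56 = 0.06059 mmol/kg
pCO2 = [CO2*]/KH = 6.059×10^-5 / 3.388×10^-2 = 1790 μatm

pCO2 = 1790 μatm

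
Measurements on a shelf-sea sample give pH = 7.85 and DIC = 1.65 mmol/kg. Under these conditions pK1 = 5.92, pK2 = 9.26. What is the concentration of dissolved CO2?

α₀ = 1 / (1 + K1/[H⁺] + K1K2/[H⁺]²) = 1 / (1 + 10^+1.93 + 10^+0.52)
   = 1 / (1 + 85.114 + 3.3113) = 1/89.425 = 0.01118
[CO2*] = α₀ × DIC = 0.01118 × 1.65 = 0.0185 mmol/kg = 18.5 μmol/kg

[CO2*] = 18.5 μmol/kg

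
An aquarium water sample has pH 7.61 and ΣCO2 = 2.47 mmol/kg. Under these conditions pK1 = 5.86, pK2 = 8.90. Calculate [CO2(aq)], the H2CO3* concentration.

α₀ = 1 / (1 + K1/[H⁺] + K1K2/[H⁺]²) = 1 / (1 + 10^+1.75 + 10^+0.46)
   = 1 / (1 + 56.234 + 2.8840) = 1/60.118 = 0.01663
[CO2*] = α₀ × DIC = 0.01663 × 2.47 = 0.0411 mmol/kg

[CO2*] = 0.0411 mmol/kg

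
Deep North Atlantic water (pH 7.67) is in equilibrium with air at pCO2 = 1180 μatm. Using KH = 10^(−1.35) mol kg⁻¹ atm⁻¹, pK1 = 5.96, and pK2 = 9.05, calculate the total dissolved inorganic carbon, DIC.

DIC = 2.87 mmol/kg

[CO2*] = KH · pCO2 = 10^(−1.35) × 1180×10^-6 = 5.271×10^-5 mol/kg
α₀ = 1/(1 + K1/[H⁺] + K1K2/[H⁺]²) = 1/(1 + 10^+1.71 + 10^+0.33) = 0.01837
DIC = [CO2*]/α₀ = 5.271×10^-5 / 0.01837 = 2.87 mmol/kg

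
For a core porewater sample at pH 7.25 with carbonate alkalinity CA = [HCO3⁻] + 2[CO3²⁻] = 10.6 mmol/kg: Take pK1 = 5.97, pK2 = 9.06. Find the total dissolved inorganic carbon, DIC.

DIC = 11.0 mmol/kg

CA = [HCO3⁻] + 2[CO3²⁻] = (α₁ + 2α₂)·DIC
At pH 7.25: [H⁺]/K1 = 10^-1.28 = 0.052481, K2/[H⁺] = 10^-1.81 = 0.015488
α₁ = 1/(1 + 0.052481 + 0.015488) = 1/1.0680 = 0.9364; α₂ = α₁·K2/[H⁺] = 0.01450
α₁ + 2α₂ = 0.9654
DIC = CA / (α₁ + 2α₂) = 10.6 / 0.9654 = 11.0 mmol/kg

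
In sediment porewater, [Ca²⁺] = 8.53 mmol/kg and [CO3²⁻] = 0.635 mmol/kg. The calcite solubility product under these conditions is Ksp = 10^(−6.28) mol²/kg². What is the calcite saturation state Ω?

Ω = 10.3

Ksp = 10^(−6.28) = 5.248×10^-7
Ω = [Ca²⁺][CO3²⁻]/Ksp = (8.53×10^-3)(0.635×10^-3) / 5.248×10^-7 = 10.3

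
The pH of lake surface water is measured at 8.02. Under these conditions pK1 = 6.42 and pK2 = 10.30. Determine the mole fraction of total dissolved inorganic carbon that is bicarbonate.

α₁ = 0.971

α₁ = 1 / (1 + [H⁺]/K1 + K2/[H⁺]) = 1 / (1 + 10^-1.60 + 10^-2.28)
   = 1 / (1 + 0.025119 + 0.0052481) = 1/1.0304 = 0.9705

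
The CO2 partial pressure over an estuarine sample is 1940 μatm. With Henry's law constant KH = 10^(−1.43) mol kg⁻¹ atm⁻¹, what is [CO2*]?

KH = 10^(−1.43) = 3.715×10^-2 mol kg⁻¹ atm⁻¹
[CO2*] = KH · pCO2 = 3.715×10^-2 × 1940×10^-6 atm = 7.21×10^-5 mol/kg

[CO2*] = 72.1 μmol/kg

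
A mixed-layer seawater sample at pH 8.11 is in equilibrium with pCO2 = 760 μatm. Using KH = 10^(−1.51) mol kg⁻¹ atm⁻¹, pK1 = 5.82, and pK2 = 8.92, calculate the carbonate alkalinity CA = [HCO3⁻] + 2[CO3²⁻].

CA = 6.00 mmol/kg

[CO2*] = KH · pCO2 = 10^(−1.51) × 760×10^-6 = 2.349×10^-5 mol/kg
α₀ = 1/(1 + K1/[H⁺] + K1K2/[H⁺]²) = 1/(1 + 10^+2.29 + 10^+1.48) = 0.004421
DIC = [CO2*]/α₀ = 2.349×10^-5 / 0.004421 = 5.312 mmol/kg
CA = (α₁ + 2α₂)·DIC = (0.8621 + 2×0.1335) × 5.312 = 6.00 mmol/kg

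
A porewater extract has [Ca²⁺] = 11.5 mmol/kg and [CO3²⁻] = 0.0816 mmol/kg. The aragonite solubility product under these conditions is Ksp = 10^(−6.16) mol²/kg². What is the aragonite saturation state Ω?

Ω = 1.36

Ksp = 10^(−6.16) = 6.918×10^-7
Ω = [Ca²⁺][CO3²⁻]/Ksp = (11.5×10^-3)(0.0816×10^-3) / 6.918×10^-7 = 1.36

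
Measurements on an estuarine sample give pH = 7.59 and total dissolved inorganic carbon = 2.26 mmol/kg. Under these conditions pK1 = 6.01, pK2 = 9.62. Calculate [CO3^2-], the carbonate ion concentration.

α₂ = 1 / (1 + [H⁺]/K2 + [H⁺]²/(K1K2)) = 1 / (1 + 10^+2.03 + 10^+0.45)
   = 1 / (1 + 107.15 + 2.8184) = 1/110.97 = 0.009011
[CO3²⁻] = α₂ × DIC = 0.009011 × 2.26 = 0.0204 mmol/kg

[CO3²⁻] = 0.0204 mmol/kg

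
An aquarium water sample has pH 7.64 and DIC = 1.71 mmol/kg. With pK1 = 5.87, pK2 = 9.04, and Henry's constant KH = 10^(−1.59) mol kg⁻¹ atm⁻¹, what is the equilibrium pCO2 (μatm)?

pCO2 = 1070 μatm

α₀ = 1 / (1 + K1/[H⁺] + K1K2/[H⁺]²) = 1 / (1 + 10^+1.77 + 10^+0.37)
   = 1 / (1 + 58.884 + 2.3442) = 1/62.229 = 0.01607
[CO2*] = α₀ × DIC = 0.01607 × 1.71 = 0.02748 mmol/kg
pCO2 = [CO2*]/KH = 2.748×10^-5 / 2.570×10^-2 = 1070 μatm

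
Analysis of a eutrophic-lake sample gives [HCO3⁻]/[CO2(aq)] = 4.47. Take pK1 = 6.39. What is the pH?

From K1 = [H⁺][HCO3⁻]/[CO2(aq)]:  pH = pK1 + log₁₀([HCO3⁻]/[CO2(aq)])
log₁₀(4.47) = +0.650
pH = 6.39 + (+0.650) = 7.04

pH = 7.04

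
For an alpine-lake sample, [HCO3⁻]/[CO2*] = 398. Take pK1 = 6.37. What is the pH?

From K1 = [H⁺][HCO3⁻]/[CO2*]:  pH = pK1 + log₁₀([HCO3⁻]/[CO2*])
log₁₀(398) = +2.600
pH = 6.37 + (+2.600) = 8.97

pH = 8.97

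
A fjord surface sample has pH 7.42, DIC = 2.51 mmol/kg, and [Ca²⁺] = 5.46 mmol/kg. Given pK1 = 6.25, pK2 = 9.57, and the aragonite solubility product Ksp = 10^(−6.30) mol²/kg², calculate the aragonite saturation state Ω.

α₂ = 1 / (1 + [H⁺]/K2 + [H⁺]²/(K1K2)) = 1 / (1 + 10^+2.15 + 10^+0.98)
   = 1 / (1 + 141.25 + 9.5499) = 1/151.80 = 0.006587
[CO3²⁻] = α₂ × DIC = 0.006587 × 2.51 = 0.01653 mmol/kg = 16.53 μmol/kg
Ksp = 10^(−6.30) = 5.012×10^-7
Ω = [Ca²⁺][CO3²⁻]/Ksp = (5.46×10^-3)(1.653×10^-5) / 5.012×10^-7 = 0.180

Ω = 0.180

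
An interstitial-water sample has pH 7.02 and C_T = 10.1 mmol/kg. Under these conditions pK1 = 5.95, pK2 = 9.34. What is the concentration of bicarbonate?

α₁ = 1 / (1 + [H⁺]/K1 + K2/[H⁺]) = 1 / (1 + 10^-1.07 + 10^-2.32)
   = 1 / (1 + 0.085114 + 0.0047863) = 1/1.0899 = 0.9175
[HCO3⁻] = α₁ × DIC = 0.9175 × 10.1 = 9.27 mmol/kg

[HCO3⁻] = 9.27 mmol/kg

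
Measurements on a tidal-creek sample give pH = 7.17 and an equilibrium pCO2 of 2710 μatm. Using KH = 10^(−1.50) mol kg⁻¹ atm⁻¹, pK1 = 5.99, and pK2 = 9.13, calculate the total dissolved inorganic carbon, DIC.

DIC = 1.40 mmol/kg

[CO2*] = KH · pCO2 = 10^(−1.50) × 2710×10^-6 = 8.570×10^-5 mol/kg
α₀ = 1/(1 + K1/[H⁺] + K1K2/[H⁺]²) = 1/(1 + 10^+1.18 + 10^-0.78) = 0.06134
DIC = [CO2*]/α₀ = 8.570×10^-5 / 0.06134 = 1.40 mmol/kg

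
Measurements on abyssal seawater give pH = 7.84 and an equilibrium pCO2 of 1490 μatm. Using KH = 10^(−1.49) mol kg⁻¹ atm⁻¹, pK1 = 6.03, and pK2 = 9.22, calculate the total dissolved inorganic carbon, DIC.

[CO2*] = KH · pCO2 = 10^(−1.49) × 1490×10^-6 = 4.822×10^-5 mol/kg
α₀ = 1/(1 + K1/[H⁺] + K1K2/[H⁺]²) = 1/(1 + 10^+1.81 + 10^+0.43) = 0.01465
DIC = [CO2*]/α₀ = 4.822×10^-5 / 0.01465 = 3.29 mmol/kg

DIC = 3.29 mmol/kg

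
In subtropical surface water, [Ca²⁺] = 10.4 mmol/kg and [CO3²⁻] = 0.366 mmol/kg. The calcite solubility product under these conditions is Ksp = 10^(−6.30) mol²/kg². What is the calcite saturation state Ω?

Ω = 7.59

Ksp = 10^(−6.30) = 5.012×10^-7
Ω = [Ca²⁺][CO3²⁻]/Ksp = (10.4×10^-3)(0.366×10^-3) / 5.012×10^-7 = 7.59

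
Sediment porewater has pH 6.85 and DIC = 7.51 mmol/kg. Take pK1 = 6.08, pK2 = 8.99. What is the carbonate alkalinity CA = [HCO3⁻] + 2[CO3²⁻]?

CA = 6.47 mmol/kg

CA = [HCO3⁻] + 2[CO3²⁻] = (α₁ + 2α₂)·DIC
At pH 6.85: [H⁺]/K1 = 10^-0.77 = 0.16982, K2/[H⁺] = 10^-2.14 = 0.0072444
α₁ = 1/(1 + 0.16982 + 0.0072444) = 1/1.1771 = 0.8496; α₂ = α₁·K2/[H⁺] = 0.006155
α₁ + 2α₂ = 0.8619
CA = 0.8619 × 7.51 = 6.47 mmol/kg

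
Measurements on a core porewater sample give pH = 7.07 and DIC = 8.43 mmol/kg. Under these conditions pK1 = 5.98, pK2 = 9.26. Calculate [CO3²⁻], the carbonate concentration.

α₂ = 1 / (1 + [H⁺]/K2 + [H⁺]²/(K1K2)) = 1 / (1 + 10^+2.19 + 10^+1.10)
   = 1 / (1 + 154.88 + 12.589) = 1/168.47 = 0.005936
[CO3²⁻] = α₂ × DIC = 0.005936 × 8.43 = 0.0500 mmol/kg

[CO3²⁻] = 0.0500 mmol/kg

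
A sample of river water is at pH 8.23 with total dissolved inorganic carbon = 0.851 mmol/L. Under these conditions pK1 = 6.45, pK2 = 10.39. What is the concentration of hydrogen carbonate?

[HCO3⁻] = 0.831 mmol/L

α₁ = 1 / (1 + [H⁺]/K1 + K2/[H⁺]) = 1 / (1 + 10^-1.78 + 10^-2.16)
   = 1 / (1 + 0.016596 + 0.0069183) = 1/1.0235 = 0.9770
[HCO3⁻] = α₁ × DIC = 0.9770 × 0.851 = 0.831 mmol/L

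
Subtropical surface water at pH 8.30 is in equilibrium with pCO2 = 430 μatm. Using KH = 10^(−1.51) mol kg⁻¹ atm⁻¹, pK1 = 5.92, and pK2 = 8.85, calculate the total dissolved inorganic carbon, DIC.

[CO2*] = KH · pCO2 = 10^(−1.51) × 430×10^-6 = 1.329×10^-5 mol/kg
α₀ = 1/(1 + K1/[H⁺] + K1K2/[H⁺]²) = 1/(1 + 10^+2.38 + 10^+1.83) = 0.003242
DIC = [CO2*]/α₀ = 1.329×10^-5 / 0.003242 = 4.10 mmol/kg

DIC = 4.10 mmol/kg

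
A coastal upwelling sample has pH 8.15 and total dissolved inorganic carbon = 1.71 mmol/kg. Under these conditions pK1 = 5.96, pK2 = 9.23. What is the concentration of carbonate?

[CO3²⁻] = 0.131 mmol/kg

α₂ = 1 / (1 + [H⁺]/K2 + [H⁺]²/(K1K2)) = 1 / (1 + 10^+1.08 + 10^-1.11)
   = 1 / (1 + 12.023 + 0.077625) = 1/13.100 = 0.07633
[CO3²⁻] = α₂ × DIC = 0.07633 × 1.71 = 0.131 mmol/kg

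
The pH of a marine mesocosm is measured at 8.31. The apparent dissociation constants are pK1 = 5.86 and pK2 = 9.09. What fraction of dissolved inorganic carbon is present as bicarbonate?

α₁ = 1 / (1 + [H⁺]/K1 + K2/[H⁺]) = 1 / (1 + 10^-2.45 + 10^-0.78)
   = 1 / (1 + 0.0035481 + 0.16596) = 1/1.1695 = 0.8551

α₁ = 0.855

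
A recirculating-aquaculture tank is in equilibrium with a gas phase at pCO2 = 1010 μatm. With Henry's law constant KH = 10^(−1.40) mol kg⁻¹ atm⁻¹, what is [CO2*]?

[CO2*] = 40.2 μmol/kg

KH = 10^(−1.40) = 3.981×10^-2 mol kg⁻¹ atm⁻¹
[CO2*] = KH · pCO2 = 3.981×10^-2 × 1010×10^-6 atm = 4.02×10^-5 mol/kg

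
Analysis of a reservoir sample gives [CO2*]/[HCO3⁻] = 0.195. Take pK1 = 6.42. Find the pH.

pH = 7.13

From K1 = [H⁺][HCO3⁻]/[CO2*]:  pH = pK1 − log₁₀([CO2*]/[HCO3⁻])
log₁₀(0.195) = -0.710
pH = 6.42 − (-0.710) = 7.13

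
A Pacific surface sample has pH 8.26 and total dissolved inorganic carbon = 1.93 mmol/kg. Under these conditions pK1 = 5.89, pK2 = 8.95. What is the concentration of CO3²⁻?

[CO3²⁻] = 0.326 mmol/kg

α₂ = 1 / (1 + [H⁺]/K2 + [H⁺]²/(K1K2)) = 1 / (1 + 10^+0.69 + 10^-1.68)
   = 1 / (1 + 4.8978 + 0.020893) = 1/5.9187 = 0.1690
[CO3²⁻] = α₂ × DIC = 0.1690 × 1.93 = 0.326 mmol/kg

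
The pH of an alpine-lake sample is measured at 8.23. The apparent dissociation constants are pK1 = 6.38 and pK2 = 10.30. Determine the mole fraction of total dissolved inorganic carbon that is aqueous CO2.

α₀ = 1 / (1 + K1/[H⁺] + K1K2/[H⁺]²) = 1 / (1 + 10^+1.85 + 10^-0.22)
   = 1 / (1 + 70.795 + 0.60256) = 1/72.397 = 0.01381

α₀ = 0.0138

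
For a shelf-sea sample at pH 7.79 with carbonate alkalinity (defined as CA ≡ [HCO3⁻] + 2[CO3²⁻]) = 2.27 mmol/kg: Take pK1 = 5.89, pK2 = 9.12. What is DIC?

CA = [HCO3⁻] + 2[CO3²⁻] = (α₁ + 2α₂)·DIC
At pH 7.79: [H⁺]/K1 = 10^-1.90 = 0.012589, K2/[H⁺] = 10^-1.33 = 0.046774
α₁ = 1/(1 + 0.012589 + 0.046774) = 1/1.0594 = 0.9440; α₂ = α₁·K2/[H⁺] = 0.04415
α₁ + 2α₂ = 1.0323
DIC = CA / (α₁ + 2α₂) = 2.27 / 1.0323 = 2.20 mmol/kg

DIC = 2.20 mmol/kg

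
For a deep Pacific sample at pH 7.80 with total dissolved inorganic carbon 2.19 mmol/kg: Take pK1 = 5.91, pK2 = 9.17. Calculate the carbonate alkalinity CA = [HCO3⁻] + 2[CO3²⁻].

CA = 2.25 mmol/kg

CA = [HCO3⁻] + 2[CO3²⁻] = (α₁ + 2α₂)·DIC
At pH 7.80: [H⁺]/K1 = 10^-1.89 = 0.012882, K2/[H⁺] = 10^-1.37 = 0.042658
α₁ = 1/(1 + 0.012882 + 0.042658) = 1/1.0555 = 0.9474; α₂ = α₁·K2/[H⁺] = 0.04041
α₁ + 2α₂ = 1.0282
CA = 1.0282 × 2.19 = 2.25 mmol/kg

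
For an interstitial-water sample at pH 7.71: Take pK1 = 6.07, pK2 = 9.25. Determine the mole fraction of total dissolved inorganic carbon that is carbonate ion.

α₂ = 1 / (1 + [H⁺]/K2 + [H⁺]²/(K1K2)) = 1 / (1 + 10^+1.54 + 10^-0.10)
   = 1 / (1 + 34.674 + 0.79433) = 1/36.468 = 0.02742

α₂ = 0.0274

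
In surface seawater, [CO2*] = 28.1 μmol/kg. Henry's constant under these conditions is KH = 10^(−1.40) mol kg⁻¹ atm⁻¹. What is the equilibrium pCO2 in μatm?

pCO2 = 706 μatm

KH = 10^(−1.40) = 3.981×10^-2 mol kg⁻¹ atm⁻¹
pCO2 = [CO2*]/KH = 28.1×10^-6 / 3.981×10^-2 = 7.06×10^-4 atm = 706 μatm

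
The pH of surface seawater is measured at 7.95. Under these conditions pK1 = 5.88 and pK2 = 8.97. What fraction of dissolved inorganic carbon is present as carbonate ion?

α₂ = 1 / (1 + [H⁺]/K2 + [H⁺]²/(K1K2)) = 1 / (1 + 10^+1.02 + 10^-1.05)
   = 1 / (1 + 10.471 + 0.089125) = 1/11.560 = 0.08650

α₂ = 0.0865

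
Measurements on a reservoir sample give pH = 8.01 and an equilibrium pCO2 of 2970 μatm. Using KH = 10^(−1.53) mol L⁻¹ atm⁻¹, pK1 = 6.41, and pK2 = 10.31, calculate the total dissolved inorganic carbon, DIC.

DIC = 3.59 mmol/L

[CO2*] = KH · pCO2 = 10^(−1.53) × 2970×10^-6 = 8.765×10^-5 mol/L
α₀ = 1/(1 + K1/[H⁺] + K1K2/[H⁺]²) = 1/(1 + 10^+1.60 + 10^-0.70) = 0.02438
DIC = [CO2*]/α₀ = 8.765×10^-5 / 0.02438 = 3.59 mmol/L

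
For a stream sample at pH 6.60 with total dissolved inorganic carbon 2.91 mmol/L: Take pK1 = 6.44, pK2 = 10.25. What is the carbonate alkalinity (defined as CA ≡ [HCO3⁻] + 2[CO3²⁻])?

CA = 1.72 mmol/L

CA = [HCO3⁻] + 2[CO3²⁻] = (α₁ + 2α₂)·DIC
At pH 6.60: [H⁺]/K1 = 10^-0.16 = 0.69183, K2/[H⁺] = 10^-3.65 = 0.00022387
α₁ = 1/(1 + 0.69183 + 0.00022387) = 1/1.6921 = 0.5910; α₂ = α₁·K2/[H⁺] = 0.0001323
α₁ + 2α₂ = 0.5913
CA = 0.5913 × 2.91 = 1.72 mmol/L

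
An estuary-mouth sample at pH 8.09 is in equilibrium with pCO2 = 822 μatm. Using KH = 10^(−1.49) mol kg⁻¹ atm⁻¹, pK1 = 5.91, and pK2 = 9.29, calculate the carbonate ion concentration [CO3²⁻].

[CO2*] = KH · pCO2 = 10^(−1.49) × 822×10^-6 = 2.660×10^-5 mol/kg
α₀ = 1/(1 + K1/[H⁺] + K1K2/[H⁺]²) = 1/(1 + 10^+2.18 + 10^+0.98) = 0.006176
DIC = [CO2*]/α₀ = 2.660×10^-5 / 0.006176 = 4.307 mmol/kg
[CO3²⁻] = α₂·DIC; α₂ = 0.05898, so [CO3²⁻] = 0.05898 × 4.307 = 0.254 mmol/kg

[CO3²⁻] = 0.254 mmol/kg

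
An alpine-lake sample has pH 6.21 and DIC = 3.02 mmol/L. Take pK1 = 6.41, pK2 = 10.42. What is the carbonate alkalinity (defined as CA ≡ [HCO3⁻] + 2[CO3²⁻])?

CA = [HCO3⁻] + 2[CO3²⁻] = (α₁ + 2α₂)·DIC
At pH 6.21: [H⁺]/K1 = 10^0.20 = 1.5849, K2/[H⁺] = 10^-4.21 = 6.1660×10^-5
α₁ = 1/(1 + 1.5849 + 6.1660×10^-5) = 1/2.5850 = 0.3869; α₂ = α₁·K2/[H⁺] = 2.385×10^-5
α₁ + 2α₂ = 0.3869
CA = 0.3869 × 3.02 = 1.17 mmol/L

CA = 1.17 mmol/L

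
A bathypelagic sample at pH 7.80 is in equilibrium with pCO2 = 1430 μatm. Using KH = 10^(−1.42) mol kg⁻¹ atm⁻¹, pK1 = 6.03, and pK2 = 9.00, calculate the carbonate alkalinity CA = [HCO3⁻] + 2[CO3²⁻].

[CO2*] = KH · pCO2 = 10^(−1.42) × 1430×10^-6 = 5.437×10^-5 mol/kg
α₀ = 1/(1 + K1/[H⁺] + K1K2/[H⁺]²) = 1/(1 + 10^+1.77 + 10^+0.57) = 0.01572
DIC = [CO2*]/α₀ = 5.437×10^-5 / 0.01572 = 3.458 mmol/kg
CA = (α₁ + 2α₂)·DIC = (0.9259 + 2×0.05842) × 3.458 = 3.61 mmol/kg

CA = 3.61 mmol/kg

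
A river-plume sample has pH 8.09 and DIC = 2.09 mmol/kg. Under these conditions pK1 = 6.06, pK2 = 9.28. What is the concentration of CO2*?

α₀ = 1 / (1 + K1/[H⁺] + K1K2/[H⁺]²) = 1 / (1 + 10^+2.03 + 10^+0.84)
   = 1 / (1 + 107.15 + 6.9183) = 1/115.07 = 0.008690
[CO2*] = α₀ × DIC = 0.008690 × 2.09 = 0.0182 mmol/kg = 18.2 μmol/kg

[CO2*] = 18.2 μmol/kg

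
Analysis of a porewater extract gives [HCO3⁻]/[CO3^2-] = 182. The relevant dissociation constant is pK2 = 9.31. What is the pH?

pH = 7.05

From K2 = [H⁺][CO3^2-]/[HCO3⁻]:  pH = pK2 − log₁₀([HCO3⁻]/[CO3^2-])
log₁₀(182) = +2.260
pH = 9.31 − (+2.260) = 7.05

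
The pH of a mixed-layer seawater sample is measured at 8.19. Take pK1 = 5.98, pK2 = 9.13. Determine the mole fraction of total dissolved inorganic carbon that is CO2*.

α₀ = 1 / (1 + K1/[H⁺] + K1K2/[H⁺]²) = 1 / (1 + 10^+2.21 + 10^+1.27)
   = 1 / (1 + 162.18 + 18.621) = 1/181.80 = 0.005500

α₀ = 0.00550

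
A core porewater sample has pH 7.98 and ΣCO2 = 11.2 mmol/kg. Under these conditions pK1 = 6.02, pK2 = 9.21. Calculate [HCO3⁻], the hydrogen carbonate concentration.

α₁ = 1 / (1 + [H⁺]/K1 + K2/[H⁺]) = 1 / (1 + 10^-1.96 + 10^-1.23)
   = 1 / (1 + 0.010965 + 0.058884) = 1/1.0698 = 0.9347
[HCO3⁻] = α₁ × DIC = 0.9347 × 11.2 = 10.5 mmol/kg

[HCO3⁻] = 10.5 mmol/kg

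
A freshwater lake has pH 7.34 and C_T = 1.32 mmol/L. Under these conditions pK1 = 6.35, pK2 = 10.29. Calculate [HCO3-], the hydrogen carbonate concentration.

α₁ = 1 / (1 + [H⁺]/K1 + K2/[H⁺]) = 1 / (1 + 10^-0.99 + 10^-2.95)
   = 1 / (1 + 0.10233 + 0.0011220) = 1/1.1035 = 0.9062
[HCO3⁻] = α₁ × DIC = 0.9062 × 1.32 = 1.20 mmol/L

[HCO3⁻] = 1.20 mmol/L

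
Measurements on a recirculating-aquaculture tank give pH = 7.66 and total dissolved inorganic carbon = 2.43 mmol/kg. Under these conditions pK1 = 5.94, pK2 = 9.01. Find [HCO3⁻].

[HCO3⁻] = 2.28 mmol/kg

α₁ = 1 / (1 + [H⁺]/K1 + K2/[H⁺]) = 1 / (1 + 10^-1.72 + 10^-1.35)
   = 1 / (1 + 0.019055 + 0.044668) = 1/1.0637 = 0.9401
[HCO3⁻] = α₁ × DIC = 0.9401 × 2.43 = 2.28 mmol/kg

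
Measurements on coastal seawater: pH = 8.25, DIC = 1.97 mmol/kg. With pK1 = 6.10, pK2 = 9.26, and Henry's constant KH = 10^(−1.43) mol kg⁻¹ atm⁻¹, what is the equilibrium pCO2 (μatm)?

α₀ = 1 / (1 + K1/[H⁺] + K1K2/[H⁺]²) = 1 / (1 + 10^+2.15 + 10^+1.14)
   = 1 / (1 + 141.25 + 13.804) = 1/156.06 = 0.006408
[CO2*] = α₀ × DIC = 0.006408 × 1.97 = 0.01262 mmol/kg = 12.62 μmol/kg
pCO2 = [CO2*]/KH = 1.262×10^-5 / 3.715×10^-2 = 340 μatm

pCO2 = 340 μatm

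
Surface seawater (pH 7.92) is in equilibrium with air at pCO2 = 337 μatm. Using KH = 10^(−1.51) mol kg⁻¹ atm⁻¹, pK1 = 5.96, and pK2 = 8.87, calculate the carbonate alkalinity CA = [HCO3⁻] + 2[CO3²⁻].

CA = 1.16 mmol/kg

[CO2*] = KH · pCO2 = 10^(−1.51) × 337×10^-6 = 1.041×10^-5 mol/kg
α₀ = 1/(1 + K1/[H⁺] + K1K2/[H⁺]²) = 1/(1 + 10^+1.96 + 10^+1.01) = 0.009762
DIC = [CO2*]/α₀ = 1.041×10^-5 / 0.009762 = 1.067 mmol/kg
CA = (α₁ + 2α₂)·DIC = (0.8903 + 2×0.09990) × 1.067 = 1.16 mmol/kg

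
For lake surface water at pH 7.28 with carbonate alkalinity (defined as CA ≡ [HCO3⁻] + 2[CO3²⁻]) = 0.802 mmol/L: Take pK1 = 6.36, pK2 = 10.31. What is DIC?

CA = [HCO3⁻] + 2[CO3²⁻] = (α₁ + 2α₂)·DIC
At pH 7.28: [H⁺]/K1 = 10^-0.92 = 0.12023, K2/[H⁺] = 10^-3.03 = 0.00093325
α₁ = 1/(1 + 0.12023 + 0.00093325) = 1/1.1212 = 0.8919; α₂ = α₁·K2/[H⁺] = 0.0008324
α₁ + 2α₂ = 0.8936
DIC = CA / (α₁ + 2α₂) = 0.802 / 0.8936 = 0.897 mmol/L

DIC = 0.897 mmol/L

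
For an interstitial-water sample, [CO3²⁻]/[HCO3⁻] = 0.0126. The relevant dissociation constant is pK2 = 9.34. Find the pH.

From K2 = [H⁺][CO3²⁻]/[HCO3⁻]:  pH = pK2 + log₁₀([CO3²⁻]/[HCO3⁻])
log₁₀(0.0126) = -1.900
pH = 9.34 + (-1.900) = 7.44

pH = 7.44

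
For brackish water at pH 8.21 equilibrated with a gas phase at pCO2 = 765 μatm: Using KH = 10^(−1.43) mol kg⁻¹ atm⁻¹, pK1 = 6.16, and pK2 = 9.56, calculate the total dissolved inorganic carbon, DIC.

[CO2*] = KH · pCO2 = 10^(−1.43) × 765×10^-6 = 2.842×10^-5 mol/kg
α₀ = 1/(1 + K1/[H⁺] + K1K2/[H⁺]²) = 1/(1 + 10^+2.05 + 10^+0.70) = 0.008459
DIC = [CO2*]/α₀ = 2.842×10^-5 / 0.008459 = 3.36 mmol/kg

DIC = 3.36 mmol/kg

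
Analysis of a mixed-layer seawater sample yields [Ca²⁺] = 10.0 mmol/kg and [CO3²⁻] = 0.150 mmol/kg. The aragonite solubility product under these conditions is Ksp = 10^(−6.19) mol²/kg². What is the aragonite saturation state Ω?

Ω = 2.32

Ksp = 10^(−6.19) = 6.457×10^-7
Ω = [Ca²⁺][CO3²⁻]/Ksp = (10.0×10^-3)(0.150×10^-3) / 6.457×10^-7 = 2.32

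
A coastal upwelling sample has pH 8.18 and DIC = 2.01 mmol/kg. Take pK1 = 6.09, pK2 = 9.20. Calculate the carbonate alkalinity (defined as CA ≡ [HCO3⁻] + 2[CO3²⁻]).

CA = 2.17 mmol/kg

CA = [HCO3⁻] + 2[CO3²⁻] = (α₁ + 2α₂)·DIC
At pH 8.18: [H⁺]/K1 = 10^-2.09 = 0.0081283, K2/[H⁺] = 10^-1.02 = 0.095499
α₁ = 1/(1 + 0.0081283 + 0.095499) = 1/1.1036 = 0.9061; α₂ = α₁·K2/[H⁺] = 0.08653
α₁ + 2α₂ = 1.0792
CA = 1.0792 × 2.01 = 2.17 mmol/kg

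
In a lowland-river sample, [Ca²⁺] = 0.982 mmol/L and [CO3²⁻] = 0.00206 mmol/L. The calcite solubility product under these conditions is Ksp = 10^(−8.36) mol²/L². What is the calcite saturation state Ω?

Ksp = 10^(−8.36) = 4.365×10^-9
Ω = [Ca²⁺][CO3²⁻]/Ksp = (0.982×10^-3)(0.00206×10^-3) / 4.365×10^-9 = 0.463

Ω = 0.463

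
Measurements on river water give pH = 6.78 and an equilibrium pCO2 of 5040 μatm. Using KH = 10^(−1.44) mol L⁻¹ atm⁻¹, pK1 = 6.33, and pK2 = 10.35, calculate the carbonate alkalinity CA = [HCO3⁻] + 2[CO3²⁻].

CA = 0.516 mmol/L

[CO2*] = KH · pCO2 = 10^(−1.44) × 5040×10^-6 = 1.830×10^-4 mol/L
α₀ = 1/(1 + K1/[H⁺] + K1K2/[H⁺]²) = 1/(1 + 10^+0.45 + 10^-3.12) = 0.2618
DIC = [CO2*]/α₀ = 1.830×10^-4 / 0.2618 = 0.6989 mmol/L
CA = (α₁ + 2α₂)·DIC = (0.7380 + 2×0.0001986) × 0.6989 = 0.516 mmol/L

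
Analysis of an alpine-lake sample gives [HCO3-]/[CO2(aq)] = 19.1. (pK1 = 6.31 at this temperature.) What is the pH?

pH = 7.59

From K1 = [H⁺][HCO3-]/[CO2(aq)]:  pH = pK1 + log₁₀([HCO3-]/[CO2(aq)])
log₁₀(19.1) = +1.281
pH = 6.31 + (+1.281) = 7.59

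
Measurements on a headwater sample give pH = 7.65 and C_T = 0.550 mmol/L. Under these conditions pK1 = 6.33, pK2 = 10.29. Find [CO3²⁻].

[CO3²⁻] = 1.20 μmol/L

α₂ = 1 / (1 + [H⁺]/K2 + [H⁺]²/(K1K2)) = 1 / (1 + 10^+2.64 + 10^+1.32)
   = 1 / (1 + 436.52 + 20.893) = 1/458.41 = 0.002181
[CO3²⁻] = α₂ × DIC = 0.002181 × 0.550 = 0.00120 mmol/L = 1.20 μmol/L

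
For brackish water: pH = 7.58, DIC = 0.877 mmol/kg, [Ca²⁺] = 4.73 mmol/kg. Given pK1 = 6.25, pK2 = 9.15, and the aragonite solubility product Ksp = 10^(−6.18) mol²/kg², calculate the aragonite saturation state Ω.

α₂ = 1 / (1 + [H⁺]/K2 + [H⁺]²/(K1K2)) = 1 / (1 + 10^+1.57 + 10^+0.24)
   = 1 / (1 + 37.154 + 1.7378) = 1/39.891 = 0.02507
[CO3²⁻] = α₂ × DIC = 0.02507 × 0.877 = 0.02198 mmol/kg
Ksp = 10^(−6.18) = 6.607×10^-7
Ω = [Ca²⁺][CO3²⁻]/Ksp = (4.73×10^-3)(2.198×10^-5) / 6.607×10^-7 = 0.157

Ω = 0.157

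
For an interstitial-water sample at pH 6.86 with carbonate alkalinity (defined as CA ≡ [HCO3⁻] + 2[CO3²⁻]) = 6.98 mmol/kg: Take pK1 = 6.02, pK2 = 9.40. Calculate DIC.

DIC = 7.96 mmol/kg

CA = [HCO3⁻] + 2[CO3²⁻] = (α₁ + 2α₂)·DIC
At pH 6.86: [H⁺]/K1 = 10^-0.84 = 0.14454, K2/[H⁺] = 10^-2.54 = 0.0028840
α₁ = 1/(1 + 0.14454 + 0.0028840) = 1/1.1474 = 0.8715; α₂ = α₁·K2/[H⁺] = 0.002513
α₁ + 2α₂ = 0.8765
DIC = CA / (α₁ + 2α₂) = 6.98 / 0.8765 = 7.96 mmol/kg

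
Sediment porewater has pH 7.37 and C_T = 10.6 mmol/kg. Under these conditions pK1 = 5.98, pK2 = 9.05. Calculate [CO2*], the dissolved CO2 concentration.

[CO2*] = 0.407 mmol/kg

α₀ = 1 / (1 + K1/[H⁺] + K1K2/[H⁺]²) = 1 / (1 + 10^+1.39 + 10^-0.29)
   = 1 / (1 + 24.547 + 0.51286) = 1/26.060 = 0.03837
[CO2*] = α₀ × DIC = 0.03837 × 10.6 = 0.407 mmol/kg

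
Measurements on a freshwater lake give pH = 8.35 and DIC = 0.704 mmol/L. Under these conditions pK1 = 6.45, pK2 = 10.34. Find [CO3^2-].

[CO3²⁻] = 7.04 μmol/L

α₂ = 1 / (1 + [H⁺]/K2 + [H⁺]²/(K1K2)) = 1 / (1 + 10^+1.99 + 10^+0.09)
   = 1 / (1 + 97.724 + 1.2303) = 1/99.954 = 0.01000
[CO3²⁻] = α₂ × DIC = 0.01000 × 0.704 = 0.00704 mmol/L = 7.04 μmol/L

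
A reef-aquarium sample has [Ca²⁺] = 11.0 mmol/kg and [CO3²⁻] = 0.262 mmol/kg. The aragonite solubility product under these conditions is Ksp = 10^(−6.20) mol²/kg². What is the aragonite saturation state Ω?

Ksp = 10^(−6.20) = 6.310×10^-7
Ω = [Ca²⁺][CO3²⁻]/Ksp = (11.0×10^-3)(0.262×10^-3) / 6.310×10^-7 = 4.57

Ω = 4.57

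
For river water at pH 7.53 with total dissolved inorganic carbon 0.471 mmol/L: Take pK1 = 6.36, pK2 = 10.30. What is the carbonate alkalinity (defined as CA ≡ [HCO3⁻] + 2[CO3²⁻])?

CA = [HCO3⁻] + 2[CO3²⁻] = (α₁ + 2α₂)·DIC
At pH 7.53: [H⁺]/K1 = 10^-1.17 = 0.067608, K2/[H⁺] = 10^-2.77 = 0.0016982
α₁ = 1/(1 + 0.067608 + 0.0016982) = 1/1.0693 = 0.9352; α₂ = α₁·K2/[H⁺] = 0.001588
α₁ + 2α₂ = 0.9384
CA = 0.9384 × 0.471 = 0.442 mmol/L

CA = 0.442 mmol/L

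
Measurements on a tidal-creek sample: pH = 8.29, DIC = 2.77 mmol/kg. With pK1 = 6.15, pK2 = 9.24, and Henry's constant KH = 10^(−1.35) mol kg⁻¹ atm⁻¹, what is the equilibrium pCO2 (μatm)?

pCO2 = 401 μatm

α₀ = 1 / (1 + K1/[H⁺] + K1K2/[H⁺]²) = 1 / (1 + 10^+2.14 + 10^+1.19)
   = 1 / (1 + 138.04 + 15.488) = 1/154.53 = 0.006471
[CO2*] = α₀ × DIC = 0.006471 × 2.77 = 0.01793 mmol/kg = 17.93 μmol/kg
pCO2 = [CO2*]/KH = 1.793×10^-5 / 4.467×10^-2 = 401 μatm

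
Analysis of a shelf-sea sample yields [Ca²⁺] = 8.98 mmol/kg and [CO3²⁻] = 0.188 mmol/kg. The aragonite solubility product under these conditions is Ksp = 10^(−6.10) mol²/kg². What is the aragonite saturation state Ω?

Ksp = 10^(−6.10) = 7.943×10^-7
Ω = [Ca²⁺][CO3²⁻]/Ksp = (8.98×10^-3)(0.188×10^-3) / 7.943×10^-7 = 2.13

Ω = 2.13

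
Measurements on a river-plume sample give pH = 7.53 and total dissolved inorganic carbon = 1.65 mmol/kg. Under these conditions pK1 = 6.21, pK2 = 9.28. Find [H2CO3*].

[CO2*] = 0.0741 mmol/kg

α₀ = 1 / (1 + K1/[H⁺] + K1K2/[H⁺]²) = 1 / (1 + 10^+1.32 + 10^-0.43)
   = 1 / (1 + 20.893 + 0.37154) = 1/22.264 = 0.04491
[CO2*] = α₀ × DIC = 0.04491 × 1.65 = 0.0741 mmol/kg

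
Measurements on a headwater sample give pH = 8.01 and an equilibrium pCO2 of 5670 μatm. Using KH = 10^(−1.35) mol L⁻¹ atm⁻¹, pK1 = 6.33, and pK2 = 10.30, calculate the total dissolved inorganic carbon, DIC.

[CO2*] = KH · pCO2 = 10^(−1.35) × 5670×10^-6 = 2.533×10^-4 mol/L
α₀ = 1/(1 + K1/[H⁺] + K1K2/[H⁺]²) = 1/(1 + 10^+1.68 + 10^-0.61) = 0.02036
DIC = [CO2*]/α₀ = 2.533×10^-4 / 0.02036 = 12.4 mmol/L

DIC = 12.4 mmol/L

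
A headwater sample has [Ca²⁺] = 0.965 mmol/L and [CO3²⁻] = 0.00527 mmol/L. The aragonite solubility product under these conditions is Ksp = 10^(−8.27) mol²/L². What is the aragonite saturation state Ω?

Ω = 0.947

Ksp = 10^(−8.27) = 5.370×10^-9
Ω = [Ca²⁺][CO3²⁻]/Ksp = (0.965×10^-3)(0.00527×10^-3) / 5.370×10^-9 = 0.947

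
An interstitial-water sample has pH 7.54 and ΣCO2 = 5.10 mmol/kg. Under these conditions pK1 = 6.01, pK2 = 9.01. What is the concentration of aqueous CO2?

α₀ = 1 / (1 + K1/[H⁺] + K1K2/[H⁺]²) = 1 / (1 + 10^+1.53 + 10^+0.06)
   = 1 / (1 + 33.884 + 1.1482) = 1/36.033 = 0.02775
[CO2*] = α₀ × DIC = 0.02775 × 5.10 = 0.142 mmol/kg

[CO2*] = 0.142 mmol/kg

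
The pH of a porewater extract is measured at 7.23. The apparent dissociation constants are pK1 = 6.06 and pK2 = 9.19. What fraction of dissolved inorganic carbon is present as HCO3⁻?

α₁ = 0.927

α₁ = 1 / (1 + [H⁺]/K1 + K2/[H⁺]) = 1 / (1 + 10^-1.17 + 10^-1.96)
   = 1 / (1 + 0.067608 + 0.010965) = 1/1.0786 = 0.9272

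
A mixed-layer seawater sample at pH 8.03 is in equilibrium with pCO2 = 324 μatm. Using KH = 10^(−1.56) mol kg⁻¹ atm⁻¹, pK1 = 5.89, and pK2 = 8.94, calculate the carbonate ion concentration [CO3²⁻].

[CO2*] = KH · pCO2 = 10^(−1.56) × 324×10^-6 = 8.924×10^-6 mol/kg
α₀ = 1/(1 + K1/[H⁺] + K1K2/[H⁺]²) = 1/(1 + 10^+2.14 + 10^+1.23) = 0.006409
DIC = [CO2*]/α₀ = 8.924×10^-6 / 0.006409 = 1.392 mmol/kg
[CO3²⁻] = α₂·DIC; α₂ = 0.1088, so [CO3²⁻] = 0.1088 × 1.392 = 0.152 mmol/kg

[CO3²⁻] = 0.152 mmol/kg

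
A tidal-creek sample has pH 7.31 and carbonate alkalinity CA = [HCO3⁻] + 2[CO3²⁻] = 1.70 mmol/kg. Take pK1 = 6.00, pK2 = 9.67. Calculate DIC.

CA = [HCO3⁻] + 2[CO3²⁻] = (α₁ + 2α₂)·DIC
At pH 7.31: [H⁺]/K1 = 10^-1.31 = 0.048978, K2/[H⁺] = 10^-2.36 = 0.0043652
α₁ = 1/(1 + 0.048978 + 0.0043652) = 1/1.0533 = 0.9494; α₂ = α₁·K2/[H⁺] = 0.004144
α₁ + 2α₂ = 0.9576
DIC = CA / (α₁ + 2α₂) = 1.70 / 0.9576 = 1.78 mmol/kg

DIC = 1.78 mmol/kg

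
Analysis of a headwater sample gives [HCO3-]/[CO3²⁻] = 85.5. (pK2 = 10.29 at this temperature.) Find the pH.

From K2 = [H⁺][CO3²⁻]/[HCO3-]:  pH = pK2 − log₁₀([HCO3-]/[CO3²⁻])
log₁₀(85.5) = +1.932
pH = 10.29 − (+1.932) = 8.36

pH = 8.36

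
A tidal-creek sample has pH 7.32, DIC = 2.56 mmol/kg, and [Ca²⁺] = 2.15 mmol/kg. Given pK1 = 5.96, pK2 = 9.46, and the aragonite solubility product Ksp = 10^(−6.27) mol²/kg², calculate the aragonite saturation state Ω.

Ω = 0.0707

α₂ = 1 / (1 + [H⁺]/K2 + [H⁺]²/(K1K2)) = 1 / (1 + 10^+2.14 + 10^+0.78)
   = 1 / (1 + 138.04 + 6.0256) = 1/145.06 = 0.006894
[CO3²⁻] = α₂ × DIC = 0.006894 × 2.56 = 0.01765 mmol/kg = 17.65 μmol/kg
Ksp = 10^(−6.27) = 5.370×10^-7
Ω = [Ca²⁺][CO3²⁻]/Ksp = (2.15×10^-3)(1.765×10^-5) / 5.370×10^-7 = 0.0707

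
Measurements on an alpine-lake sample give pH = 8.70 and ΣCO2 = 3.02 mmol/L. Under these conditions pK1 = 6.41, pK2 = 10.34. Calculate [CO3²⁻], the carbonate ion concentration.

α₂ = 1 / (1 + [H⁺]/K2 + [H⁺]²/(K1K2)) = 1 / (1 + 10^+1.64 + 10^-0.65)
   = 1 / (1 + 43.652 + 0.22387) = 1/44.875 = 0.02228
[CO3²⁻] = α₂ × DIC = 0.02228 × 3.02 = 0.0673 mmol/L

[CO3²⁻] = 0.0673 mmol/L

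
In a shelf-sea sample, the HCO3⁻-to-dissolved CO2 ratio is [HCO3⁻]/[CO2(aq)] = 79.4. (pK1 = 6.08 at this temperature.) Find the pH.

From K1 = [H⁺][HCO3⁻]/[CO2(aq)]:  pH = pK1 + log₁₀([HCO3⁻]/[CO2(aq)])
log₁₀(79.4) = +1.900
pH = 6.08 + (+1.900) = 7.98

pH = 7.98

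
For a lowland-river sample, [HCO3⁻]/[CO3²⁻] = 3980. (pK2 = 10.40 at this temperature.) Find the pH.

pH = 6.80

From K2 = [H⁺][CO3²⁻]/[HCO3⁻]:  pH = pK2 − log₁₀([HCO3⁻]/[CO3²⁻])
log₁₀(3980) = +3.600
pH = 10.40 − (+3.600) = 6.80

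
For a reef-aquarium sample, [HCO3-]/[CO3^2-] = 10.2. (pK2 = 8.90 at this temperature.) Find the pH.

pH = 7.89

From K2 = [H⁺][CO3^2-]/[HCO3-]:  pH = pK2 − log₁₀([HCO3-]/[CO3^2-])
log₁₀(10.2) = +1.009
pH = 8.90 − (+1.009) = 7.89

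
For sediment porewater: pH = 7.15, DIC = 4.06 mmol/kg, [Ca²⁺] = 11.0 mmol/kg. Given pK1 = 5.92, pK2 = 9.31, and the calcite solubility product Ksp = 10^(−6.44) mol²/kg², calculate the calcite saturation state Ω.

Ω = 0.798

α₂ = 1 / (1 + [H⁺]/K2 + [H⁺]²/(K1K2)) = 1 / (1 + 10^+2.16 + 10^+0.93)
   = 1 / (1 + 144.54 + 8.5114) = 1/154.06 = 0.006491
[CO3²⁻] = α₂ × DIC = 0.006491 × 4.06 = 0.02635 mmol/kg
Ksp = 10^(−6.44) = 3.631×10^-7
Ω = [Ca²⁺][CO3²⁻]/Ksp = (11.0×10^-3)(2.635×10^-5) / 3.631×10^-7 = 0.798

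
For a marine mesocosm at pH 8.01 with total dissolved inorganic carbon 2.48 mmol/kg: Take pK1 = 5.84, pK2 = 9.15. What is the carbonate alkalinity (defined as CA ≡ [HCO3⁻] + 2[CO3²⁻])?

CA = 2.63 mmol/kg

CA = [HCO3⁻] + 2[CO3²⁻] = (α₁ + 2α₂)·DIC
At pH 8.01: [H⁺]/K1 = 10^-2.17 = 0.0067608, K2/[H⁺] = 10^-1.14 = 0.072444
α₁ = 1/(1 + 0.0067608 + 0.072444) = 1/1.0792 = 0.9266; α₂ = α₁·K2/[H⁺] = 0.06713
α₁ + 2α₂ = 1.0609
CA = 1.0609 × 2.48 = 2.63 mmol/kg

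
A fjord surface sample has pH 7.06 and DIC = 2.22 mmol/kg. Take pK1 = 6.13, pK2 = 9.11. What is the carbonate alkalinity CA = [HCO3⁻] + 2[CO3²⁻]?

CA = [HCO3⁻] + 2[CO3²⁻] = (α₁ + 2α₂)·DIC
At pH 7.06: [H⁺]/K1 = 10^-0.93 = 0.11749, K2/[H⁺] = 10^-2.05 = 0.0089125
α₁ = 1/(1 + 0.11749 + 0.0089125) = 1/1.1264 = 0.8878; α₂ = α₁·K2/[H⁺] = 0.007912
α₁ + 2α₂ = 0.9036
CA = 0.9036 × 2.22 = 2.01 mmol/kg

CA = 2.01 mmol/kg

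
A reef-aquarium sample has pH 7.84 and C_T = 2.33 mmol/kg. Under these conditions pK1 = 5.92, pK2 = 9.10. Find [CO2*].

α₀ = 1 / (1 + K1/[H⁺] + K1K2/[H⁺]²) = 1 / (1 + 10^+1.92 + 10^+0.66)
   = 1 / (1 + 83.176 + 4.5709) = 1/88.747 = 0.01127
[CO2*] = α₀ × DIC = 0.01127 × 2.33 = 0.0263 mmol/kg

[CO2*] = 0.0263 mmol/kg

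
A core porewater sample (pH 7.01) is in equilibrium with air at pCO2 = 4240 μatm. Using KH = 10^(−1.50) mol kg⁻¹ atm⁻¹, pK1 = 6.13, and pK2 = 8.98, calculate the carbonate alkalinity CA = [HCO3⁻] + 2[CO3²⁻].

CA = 1.04 mmol/kg

[CO2*] = KH · pCO2 = 10^(−1.50) × 4240×10^-6 = 1.341×10^-4 mol/kg
α₀ = 1/(1 + K1/[H⁺] + K1K2/[H⁺]²) = 1/(1 + 10^+0.88 + 10^-1.09) = 0.1154
DIC = [CO2*]/α₀ = 1.341×10^-4 / 0.1154 = 1.162 mmol/kg
CA = (α₁ + 2α₂)·DIC = (0.8752 + 2×0.009378) × 1.162 = 1.04 mmol/kg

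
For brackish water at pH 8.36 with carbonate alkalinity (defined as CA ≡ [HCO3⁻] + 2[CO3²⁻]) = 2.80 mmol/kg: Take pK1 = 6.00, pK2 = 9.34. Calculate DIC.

CA = [HCO3⁻] + 2[CO3²⁻] = (α₁ + 2α₂)·DIC
At pH 8.36: [H⁺]/K1 = 10^-2.36 = 0.0043652, K2/[H⁺] = 10^-0.98 = 0.10471
α₁ = 1/(1 + 0.0043652 + 0.10471) = 1/1.1091 = 0.9016; α₂ = α₁·K2/[H⁺] = 0.09441
α₁ + 2α₂ = 1.0905
DIC = CA / (α₁ + 2α₂) = 2.80 / 1.0905 = 2.57 mmol/kg

DIC = 2.57 mmol/kg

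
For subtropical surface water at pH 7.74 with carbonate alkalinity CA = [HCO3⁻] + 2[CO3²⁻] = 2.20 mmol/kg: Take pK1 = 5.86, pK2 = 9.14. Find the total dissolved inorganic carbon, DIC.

CA = [HCO3⁻] + 2[CO3²⁻] = (α₁ + 2α₂)·DIC
At pH 7.74: [H⁺]/K1 = 10^-1.88 = 0.013183, K2/[H⁺] = 10^-1.40 = 0.039811
α₁ = 1/(1 + 0.013183 + 0.039811) = 1/1.0530 = 0.9497; α₂ = α₁·K2/[H⁺] = 0.03781
α₁ + 2α₂ = 1.0253
DIC = CA / (α₁ + 2α₂) = 2.20 / 1.0253 = 2.15 mmol/kg

DIC = 2.15 mmol/kg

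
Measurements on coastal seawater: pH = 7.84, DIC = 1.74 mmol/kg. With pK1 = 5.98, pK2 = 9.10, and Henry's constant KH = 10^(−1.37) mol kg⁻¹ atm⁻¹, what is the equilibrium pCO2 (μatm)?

pCO2 = 527 μatm

α₀ = 1 / (1 + K1/[H⁺] + K1K2/[H⁺]²) = 1 / (1 + 10^+1.86 + 10^+0.60)
   = 1 / (1 + 72.444 + 3.9811) = 1/77.425 = 0.01292
[CO2*] = α₀ × DIC = 0.01292 × 1.74 = 0.02247 mmol/kg
pCO2 = [CO2*]/KH = 2.247×10^-5 / 4.266×10^-2 = 527 μatm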